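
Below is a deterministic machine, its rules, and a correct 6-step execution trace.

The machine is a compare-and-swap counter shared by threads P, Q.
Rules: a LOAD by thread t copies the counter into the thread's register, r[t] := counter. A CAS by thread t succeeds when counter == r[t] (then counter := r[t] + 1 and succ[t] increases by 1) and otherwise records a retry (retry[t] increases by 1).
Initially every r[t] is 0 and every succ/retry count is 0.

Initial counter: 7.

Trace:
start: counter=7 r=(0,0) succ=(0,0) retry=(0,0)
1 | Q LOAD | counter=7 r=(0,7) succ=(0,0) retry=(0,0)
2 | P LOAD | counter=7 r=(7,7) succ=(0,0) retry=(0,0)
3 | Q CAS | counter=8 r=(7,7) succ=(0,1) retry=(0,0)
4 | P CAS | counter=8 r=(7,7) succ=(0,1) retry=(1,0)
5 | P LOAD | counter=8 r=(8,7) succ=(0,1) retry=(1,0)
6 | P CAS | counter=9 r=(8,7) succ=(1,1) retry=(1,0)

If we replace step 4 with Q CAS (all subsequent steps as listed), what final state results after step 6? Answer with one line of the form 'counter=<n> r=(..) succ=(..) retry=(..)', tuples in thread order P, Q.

counter=9 r=(8,7) succ=(1,1) retry=(0,1)

(re-executing from step 4 with the substitution; state before step 4: counter=8 r=(7,7) succ=(0,1) retry=(0,0))
4 | Q CAS | counter=8 r=(7,7) succ=(0,1) retry=(0,1)
5 | P LOAD | counter=8 r=(8,7) succ=(0,1) retry=(0,1)
6 | P CAS | counter=9 r=(8,7) succ=(1,1) retry=(0,1)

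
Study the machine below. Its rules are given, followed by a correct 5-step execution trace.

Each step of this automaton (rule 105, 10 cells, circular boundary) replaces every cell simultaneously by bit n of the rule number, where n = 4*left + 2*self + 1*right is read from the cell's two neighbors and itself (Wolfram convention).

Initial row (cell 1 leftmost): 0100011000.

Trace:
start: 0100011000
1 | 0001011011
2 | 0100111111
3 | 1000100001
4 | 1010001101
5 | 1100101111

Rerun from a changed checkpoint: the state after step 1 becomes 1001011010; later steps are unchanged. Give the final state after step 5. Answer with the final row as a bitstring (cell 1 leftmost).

state after step 1 := 1001011010
2 | 0000111101
3 | 0110100110
4 | 0111000110
5 | 0101010110

0101010110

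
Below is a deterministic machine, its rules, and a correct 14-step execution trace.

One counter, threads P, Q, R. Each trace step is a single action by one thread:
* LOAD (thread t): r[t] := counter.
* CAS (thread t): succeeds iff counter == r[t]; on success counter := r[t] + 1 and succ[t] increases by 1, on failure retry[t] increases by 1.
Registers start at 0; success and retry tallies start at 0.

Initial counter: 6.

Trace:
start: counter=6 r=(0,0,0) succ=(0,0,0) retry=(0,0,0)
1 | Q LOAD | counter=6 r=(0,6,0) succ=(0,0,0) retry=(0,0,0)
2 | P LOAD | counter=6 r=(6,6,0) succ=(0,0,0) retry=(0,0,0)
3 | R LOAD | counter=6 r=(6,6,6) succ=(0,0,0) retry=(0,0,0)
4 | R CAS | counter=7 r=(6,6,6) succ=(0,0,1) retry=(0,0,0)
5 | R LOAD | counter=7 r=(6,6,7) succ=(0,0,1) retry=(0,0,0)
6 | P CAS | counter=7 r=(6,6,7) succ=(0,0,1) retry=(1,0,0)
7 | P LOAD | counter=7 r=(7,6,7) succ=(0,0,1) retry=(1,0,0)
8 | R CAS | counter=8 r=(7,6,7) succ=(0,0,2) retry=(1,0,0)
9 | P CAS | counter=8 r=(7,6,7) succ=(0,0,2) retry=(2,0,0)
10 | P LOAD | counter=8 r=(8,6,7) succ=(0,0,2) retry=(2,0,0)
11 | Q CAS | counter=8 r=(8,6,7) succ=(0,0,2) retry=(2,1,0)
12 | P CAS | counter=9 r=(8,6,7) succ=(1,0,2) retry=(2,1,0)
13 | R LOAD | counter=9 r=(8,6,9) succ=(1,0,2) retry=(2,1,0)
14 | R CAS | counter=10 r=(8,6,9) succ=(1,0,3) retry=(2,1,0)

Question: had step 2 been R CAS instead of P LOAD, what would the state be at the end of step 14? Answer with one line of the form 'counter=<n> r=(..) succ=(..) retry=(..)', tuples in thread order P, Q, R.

(re-executing from step 2 with the substitution; state before step 2: counter=6 r=(0,6,0) succ=(0,0,0) retry=(0,0,0))
2 | R CAS | counter=6 r=(0,6,0) succ=(0,0,0) retry=(0,0,1)
3 | R LOAD | counter=6 r=(0,6,6) succ=(0,0,0) retry=(0,0,1)
4 | R CAS | counter=7 r=(0,6,6) succ=(0,0,1) retry=(0,0,1)
5 | R LOAD | counter=7 r=(0,6,7) succ=(0,0,1) retry=(0,0,1)
6 | P CAS | counter=7 r=(0,6,7) succ=(0,0,1) retry=(1,0,1)
7 | P LOAD | counter=7 r=(7,6,7) succ=(0,0,1) retry=(1,0,1)
8 | R CAS | counter=8 r=(7,6,7) succ=(0,0,2) retry=(1,0,1)
9 | P CAS | counter=8 r=(7,6,7) succ=(0,0,2) retry=(2,0,1)
10 | P LOAD | counter=8 r=(8,6,7) succ=(0,0,2) retry=(2,0,1)
11 | Q CAS | counter=8 r=(8,6,7) succ=(0,0,2) retry=(2,1,1)
12 | P CAS | counter=9 r=(8,6,7) succ=(1,0,2) retry=(2,1,1)
13 | R LOAD | counter=9 r=(8,6,9) succ=(1,0,2) retry=(2,1,1)
14 | R CAS | counter=10 r=(8,6,9) succ=(1,0,3) retry=(2,1,1)

counter=10 r=(8,6,9) succ=(1,0,3) retry=(2,1,1)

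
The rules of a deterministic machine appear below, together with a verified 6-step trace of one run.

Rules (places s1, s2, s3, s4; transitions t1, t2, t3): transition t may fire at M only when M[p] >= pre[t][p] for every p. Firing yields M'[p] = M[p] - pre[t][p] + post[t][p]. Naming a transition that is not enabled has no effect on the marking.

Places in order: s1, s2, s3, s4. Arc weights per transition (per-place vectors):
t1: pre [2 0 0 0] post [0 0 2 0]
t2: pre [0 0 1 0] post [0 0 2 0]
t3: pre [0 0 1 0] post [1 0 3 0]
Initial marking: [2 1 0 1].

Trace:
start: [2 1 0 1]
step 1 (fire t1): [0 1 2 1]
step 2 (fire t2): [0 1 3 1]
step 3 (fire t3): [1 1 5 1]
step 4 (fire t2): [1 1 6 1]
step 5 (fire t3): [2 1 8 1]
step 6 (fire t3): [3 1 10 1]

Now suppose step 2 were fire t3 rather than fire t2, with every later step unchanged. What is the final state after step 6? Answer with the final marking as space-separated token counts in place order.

4 1 11 1

(re-executing from step 2 with the substitution; state before step 2: [0 1 2 1])
step 2 (fire t3): [1 1 4 1]
step 3 (fire t3): [2 1 6 1]
step 4 (fire t2): [2 1 7 1]
step 5 (fire t3): [3 1 9 1]
step 6 (fire t3): [4 1 11 1]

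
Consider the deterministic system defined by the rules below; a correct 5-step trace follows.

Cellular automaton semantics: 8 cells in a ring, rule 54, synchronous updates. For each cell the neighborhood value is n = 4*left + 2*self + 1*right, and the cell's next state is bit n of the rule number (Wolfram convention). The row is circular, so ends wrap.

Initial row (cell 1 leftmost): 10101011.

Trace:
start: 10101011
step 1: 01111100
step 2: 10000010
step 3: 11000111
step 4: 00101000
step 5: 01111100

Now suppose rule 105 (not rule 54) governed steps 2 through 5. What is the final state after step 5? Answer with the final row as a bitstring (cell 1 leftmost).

(re-executing steps 2..5 under rule 105; state before step 2: 01111100)
step 2: 01000101
step 3: 10010010
step 4: 00000001
step 5: 01111100

01111100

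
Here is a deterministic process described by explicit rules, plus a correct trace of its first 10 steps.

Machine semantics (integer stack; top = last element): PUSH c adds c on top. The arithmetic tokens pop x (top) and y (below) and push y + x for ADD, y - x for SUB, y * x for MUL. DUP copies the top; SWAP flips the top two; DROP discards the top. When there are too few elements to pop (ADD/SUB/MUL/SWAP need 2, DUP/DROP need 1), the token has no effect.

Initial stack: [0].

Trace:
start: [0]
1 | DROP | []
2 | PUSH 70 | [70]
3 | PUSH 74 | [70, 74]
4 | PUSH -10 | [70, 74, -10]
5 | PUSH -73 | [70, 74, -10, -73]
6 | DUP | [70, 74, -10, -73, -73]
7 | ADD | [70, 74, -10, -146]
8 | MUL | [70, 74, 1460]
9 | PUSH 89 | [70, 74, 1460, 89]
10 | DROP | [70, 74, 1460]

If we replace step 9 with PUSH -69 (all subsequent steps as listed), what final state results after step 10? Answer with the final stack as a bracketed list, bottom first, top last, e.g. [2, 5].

[70, 74, 1460]

(re-executing from step 9 with the substitution; state before step 9: [70, 74, 1460])
9 | PUSH -69 | [70, 74, 1460, -69]
10 | DROP | [70, 74, 1460]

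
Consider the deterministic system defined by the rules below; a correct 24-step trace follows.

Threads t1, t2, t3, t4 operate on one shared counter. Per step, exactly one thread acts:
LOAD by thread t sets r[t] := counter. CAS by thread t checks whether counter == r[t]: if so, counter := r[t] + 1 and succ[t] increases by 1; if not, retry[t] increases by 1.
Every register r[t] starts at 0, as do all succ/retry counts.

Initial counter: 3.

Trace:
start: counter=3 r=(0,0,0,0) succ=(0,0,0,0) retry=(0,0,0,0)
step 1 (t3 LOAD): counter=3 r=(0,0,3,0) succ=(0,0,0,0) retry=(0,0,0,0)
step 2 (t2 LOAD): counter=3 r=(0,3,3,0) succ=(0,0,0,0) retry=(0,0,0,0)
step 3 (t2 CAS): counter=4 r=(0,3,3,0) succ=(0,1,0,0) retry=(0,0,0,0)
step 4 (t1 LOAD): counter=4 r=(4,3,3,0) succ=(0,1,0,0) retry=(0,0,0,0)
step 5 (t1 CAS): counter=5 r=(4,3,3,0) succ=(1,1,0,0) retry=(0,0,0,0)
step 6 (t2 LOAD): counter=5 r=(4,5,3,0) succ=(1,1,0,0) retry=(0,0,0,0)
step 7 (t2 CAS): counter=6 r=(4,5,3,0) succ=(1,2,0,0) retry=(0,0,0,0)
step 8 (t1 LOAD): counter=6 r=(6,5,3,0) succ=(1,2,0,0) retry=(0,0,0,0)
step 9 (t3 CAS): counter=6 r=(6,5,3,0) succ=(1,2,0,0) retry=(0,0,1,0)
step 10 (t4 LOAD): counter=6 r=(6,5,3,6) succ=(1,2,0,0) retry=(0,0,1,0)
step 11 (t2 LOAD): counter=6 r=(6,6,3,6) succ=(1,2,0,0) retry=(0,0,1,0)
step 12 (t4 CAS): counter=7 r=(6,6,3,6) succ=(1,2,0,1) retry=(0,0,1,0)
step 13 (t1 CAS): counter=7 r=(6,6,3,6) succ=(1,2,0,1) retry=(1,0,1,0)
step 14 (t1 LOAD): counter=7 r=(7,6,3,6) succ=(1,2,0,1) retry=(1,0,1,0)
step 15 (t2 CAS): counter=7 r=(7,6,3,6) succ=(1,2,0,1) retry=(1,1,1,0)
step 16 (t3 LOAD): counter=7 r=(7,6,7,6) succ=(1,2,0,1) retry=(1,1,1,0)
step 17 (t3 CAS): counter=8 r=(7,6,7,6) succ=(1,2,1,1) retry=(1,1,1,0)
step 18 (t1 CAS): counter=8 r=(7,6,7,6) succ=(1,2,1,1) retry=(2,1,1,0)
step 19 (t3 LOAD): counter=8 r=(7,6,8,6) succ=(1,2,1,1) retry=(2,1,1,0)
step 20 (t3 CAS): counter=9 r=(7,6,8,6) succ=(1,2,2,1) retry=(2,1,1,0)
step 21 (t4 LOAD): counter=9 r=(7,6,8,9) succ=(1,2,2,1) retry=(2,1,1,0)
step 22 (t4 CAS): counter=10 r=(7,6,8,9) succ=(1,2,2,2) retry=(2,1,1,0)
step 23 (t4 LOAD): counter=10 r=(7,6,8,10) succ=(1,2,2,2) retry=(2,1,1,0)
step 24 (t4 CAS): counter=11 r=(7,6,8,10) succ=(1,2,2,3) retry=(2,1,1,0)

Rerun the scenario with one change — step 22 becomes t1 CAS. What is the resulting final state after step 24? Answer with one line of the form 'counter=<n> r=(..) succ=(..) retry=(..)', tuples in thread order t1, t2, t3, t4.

(re-executing from step 22 with the substitution; state before step 22: counter=9 r=(7,6,8,9) succ=(1,2,2,1) retry=(2,1,1,0))
step 22 (t1 CAS): counter=9 r=(7,6,8,9) succ=(1,2,2,1) retry=(3,1,1,0)
step 23 (t4 LOAD): counter=9 r=(7,6,8,9) succ=(1,2,2,1) retry=(3,1,1,0)
step 24 (t4 CAS): counter=10 r=(7,6,8,9) succ=(1,2,2,2) retry=(3,1,1,0)

counter=10 r=(7,6,8,9) succ=(1,2,2,2) retry=(3,1,1,0)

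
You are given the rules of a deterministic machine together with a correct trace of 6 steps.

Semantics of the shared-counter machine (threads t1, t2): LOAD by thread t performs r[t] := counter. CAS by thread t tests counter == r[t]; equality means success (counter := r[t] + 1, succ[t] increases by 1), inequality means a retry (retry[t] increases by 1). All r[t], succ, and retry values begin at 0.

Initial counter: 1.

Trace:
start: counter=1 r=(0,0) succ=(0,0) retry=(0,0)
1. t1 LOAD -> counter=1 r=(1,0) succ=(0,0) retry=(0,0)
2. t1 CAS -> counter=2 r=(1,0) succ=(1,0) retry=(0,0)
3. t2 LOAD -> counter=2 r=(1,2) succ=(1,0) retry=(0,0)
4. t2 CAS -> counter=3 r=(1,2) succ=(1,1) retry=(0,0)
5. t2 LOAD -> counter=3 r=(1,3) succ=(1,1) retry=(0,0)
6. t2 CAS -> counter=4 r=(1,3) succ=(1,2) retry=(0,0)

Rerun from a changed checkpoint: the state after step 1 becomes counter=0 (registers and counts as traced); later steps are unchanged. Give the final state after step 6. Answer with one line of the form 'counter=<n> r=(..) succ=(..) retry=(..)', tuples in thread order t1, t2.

state after step 1 := counter=0 r=(1,0) succ=(0,0) retry=(0,0)
2. t1 CAS -> counter=0 r=(1,0) succ=(0,0) retry=(1,0)
3. t2 LOAD -> counter=0 r=(1,0) succ=(0,0) retry=(1,0)
4. t2 CAS -> counter=1 r=(1,0) succ=(0,1) retry=(1,0)
5. t2 LOAD -> counter=1 r=(1,1) succ=(0,1) retry=(1,0)
6. t2 CAS -> counter=2 r=(1,1) succ=(0,2) retry=(1,0)

counter=2 r=(1,1) succ=(0,2) retry=(1,0)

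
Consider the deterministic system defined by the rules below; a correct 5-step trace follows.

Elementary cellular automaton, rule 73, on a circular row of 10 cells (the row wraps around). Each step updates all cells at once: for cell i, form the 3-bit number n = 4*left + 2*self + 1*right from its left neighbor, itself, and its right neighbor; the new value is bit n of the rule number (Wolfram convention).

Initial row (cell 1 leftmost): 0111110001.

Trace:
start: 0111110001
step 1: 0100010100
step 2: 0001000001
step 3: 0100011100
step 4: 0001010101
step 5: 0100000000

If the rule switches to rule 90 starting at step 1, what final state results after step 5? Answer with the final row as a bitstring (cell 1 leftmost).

(re-executing steps 1..5 under rule 90; state before step 1: 0111110001)
step 1: 0100011010
step 2: 1010111001
step 3: 1000101111
step 4: 1101001000
step 5: 1100110101

1100110101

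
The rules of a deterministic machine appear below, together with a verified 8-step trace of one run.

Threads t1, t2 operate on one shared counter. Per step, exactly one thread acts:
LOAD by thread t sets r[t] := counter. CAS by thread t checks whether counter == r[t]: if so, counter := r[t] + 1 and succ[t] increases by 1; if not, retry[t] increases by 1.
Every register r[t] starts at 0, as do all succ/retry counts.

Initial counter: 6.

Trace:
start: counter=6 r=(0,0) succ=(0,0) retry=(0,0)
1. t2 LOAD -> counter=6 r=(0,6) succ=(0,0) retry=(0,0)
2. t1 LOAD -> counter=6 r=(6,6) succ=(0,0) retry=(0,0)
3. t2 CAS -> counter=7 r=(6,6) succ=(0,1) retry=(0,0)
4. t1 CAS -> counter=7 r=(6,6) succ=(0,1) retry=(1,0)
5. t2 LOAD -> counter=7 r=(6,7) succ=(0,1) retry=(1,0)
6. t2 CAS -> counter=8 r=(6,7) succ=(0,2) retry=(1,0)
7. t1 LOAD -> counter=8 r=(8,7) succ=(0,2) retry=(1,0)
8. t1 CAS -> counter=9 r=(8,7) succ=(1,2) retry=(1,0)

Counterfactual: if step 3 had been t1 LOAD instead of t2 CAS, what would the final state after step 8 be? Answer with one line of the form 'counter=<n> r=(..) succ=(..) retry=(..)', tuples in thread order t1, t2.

counter=9 r=(8,7) succ=(2,1) retry=(0,0)

(re-executing from step 3 with the substitution; state before step 3: counter=6 r=(6,6) succ=(0,0) retry=(0,0))
3. t1 LOAD -> counter=6 r=(6,6) succ=(0,0) retry=(0,0)
4. t1 CAS -> counter=7 r=(6,6) succ=(1,0) retry=(0,0)
5. t2 LOAD -> counter=7 r=(6,7) succ=(1,0) retry=(0,0)
6. t2 CAS -> counter=8 r=(6,7) succ=(1,1) retry=(0,0)
7. t1 LOAD -> counter=8 r=(8,7) succ=(1,1) retry=(0,0)
8. t1 CAS -> counter=9 r=(8,7) succ=(2,1) retry=(0,0)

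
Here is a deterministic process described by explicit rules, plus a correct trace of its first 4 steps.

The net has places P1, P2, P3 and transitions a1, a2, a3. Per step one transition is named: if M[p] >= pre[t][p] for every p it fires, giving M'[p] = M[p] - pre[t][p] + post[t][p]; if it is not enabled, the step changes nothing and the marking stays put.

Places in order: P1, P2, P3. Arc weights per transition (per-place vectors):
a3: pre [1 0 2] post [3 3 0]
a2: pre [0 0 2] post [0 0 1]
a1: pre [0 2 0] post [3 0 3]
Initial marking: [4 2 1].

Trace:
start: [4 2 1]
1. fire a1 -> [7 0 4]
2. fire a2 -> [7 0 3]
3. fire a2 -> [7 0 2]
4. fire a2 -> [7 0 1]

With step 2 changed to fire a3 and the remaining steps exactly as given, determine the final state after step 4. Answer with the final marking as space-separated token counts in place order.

(re-executing from step 2 with the substitution; state before step 2: [7 0 4])
2. fire a3 -> [9 3 2]
3. fire a2 -> [9 3 1]
4. fire a2 -> [9 3 1]

9 3 1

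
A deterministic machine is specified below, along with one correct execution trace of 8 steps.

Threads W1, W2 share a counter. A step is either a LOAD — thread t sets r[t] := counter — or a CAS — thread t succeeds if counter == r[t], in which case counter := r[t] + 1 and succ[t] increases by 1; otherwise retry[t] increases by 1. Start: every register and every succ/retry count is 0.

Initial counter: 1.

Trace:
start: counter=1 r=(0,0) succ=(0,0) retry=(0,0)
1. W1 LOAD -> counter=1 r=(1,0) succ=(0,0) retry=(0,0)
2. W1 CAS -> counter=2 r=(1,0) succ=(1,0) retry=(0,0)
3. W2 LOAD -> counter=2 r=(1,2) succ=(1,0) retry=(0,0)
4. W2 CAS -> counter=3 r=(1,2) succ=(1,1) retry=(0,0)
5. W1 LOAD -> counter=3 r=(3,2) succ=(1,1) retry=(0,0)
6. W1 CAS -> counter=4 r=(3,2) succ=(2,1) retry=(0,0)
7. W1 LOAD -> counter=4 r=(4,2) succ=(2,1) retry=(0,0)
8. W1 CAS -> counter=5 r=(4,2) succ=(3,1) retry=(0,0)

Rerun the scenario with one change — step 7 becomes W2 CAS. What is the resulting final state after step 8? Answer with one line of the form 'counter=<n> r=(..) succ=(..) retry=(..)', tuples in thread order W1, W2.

(re-executing from step 7 with the substitution; state before step 7: counter=4 r=(3,2) succ=(2,1) retry=(0,0))
7. W2 CAS -> counter=4 r=(3,2) succ=(2,1) retry=(0,1)
8. W1 CAS -> counter=4 r=(3,2) succ=(2,1) retry=(1,1)

counter=4 r=(3,2) succ=(2,1) retry=(1,1)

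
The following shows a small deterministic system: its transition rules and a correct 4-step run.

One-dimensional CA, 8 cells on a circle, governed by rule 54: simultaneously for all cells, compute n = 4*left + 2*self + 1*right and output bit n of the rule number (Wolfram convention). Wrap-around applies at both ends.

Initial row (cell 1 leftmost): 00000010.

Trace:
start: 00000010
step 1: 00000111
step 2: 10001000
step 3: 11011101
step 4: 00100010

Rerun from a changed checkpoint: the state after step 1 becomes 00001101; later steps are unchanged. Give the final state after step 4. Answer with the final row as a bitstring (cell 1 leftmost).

state after step 1 := 00001101
step 2: 10010011
step 3: 01111100
step 4: 10000010

10000010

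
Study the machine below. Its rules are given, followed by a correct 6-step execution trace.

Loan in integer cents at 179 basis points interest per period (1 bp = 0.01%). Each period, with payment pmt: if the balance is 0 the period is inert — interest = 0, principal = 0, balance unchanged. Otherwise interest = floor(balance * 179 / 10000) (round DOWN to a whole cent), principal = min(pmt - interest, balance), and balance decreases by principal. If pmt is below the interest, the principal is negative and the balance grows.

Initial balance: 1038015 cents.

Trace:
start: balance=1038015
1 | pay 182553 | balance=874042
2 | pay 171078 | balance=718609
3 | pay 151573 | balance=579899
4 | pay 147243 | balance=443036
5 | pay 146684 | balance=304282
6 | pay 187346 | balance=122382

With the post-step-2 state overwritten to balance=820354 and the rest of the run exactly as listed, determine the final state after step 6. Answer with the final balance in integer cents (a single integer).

state after step 2 := balance=820354
3 | pay 151573 | balance=683465
4 | pay 147243 | balance=548456
5 | pay 146684 | balance=411589
6 | pay 187346 | balance=231610

231610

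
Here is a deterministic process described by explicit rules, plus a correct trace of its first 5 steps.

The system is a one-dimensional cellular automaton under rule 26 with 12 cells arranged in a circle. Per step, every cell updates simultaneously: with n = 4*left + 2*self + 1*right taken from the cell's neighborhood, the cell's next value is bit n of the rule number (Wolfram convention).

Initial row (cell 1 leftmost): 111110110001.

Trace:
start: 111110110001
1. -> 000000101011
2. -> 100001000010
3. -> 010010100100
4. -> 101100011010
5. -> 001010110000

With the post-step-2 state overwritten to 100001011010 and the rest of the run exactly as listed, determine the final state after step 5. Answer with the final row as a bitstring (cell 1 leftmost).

001001000101

state after step 2 := 100001011010
3. -> 010010010000
4. -> 101101101000
5. -> 001001000101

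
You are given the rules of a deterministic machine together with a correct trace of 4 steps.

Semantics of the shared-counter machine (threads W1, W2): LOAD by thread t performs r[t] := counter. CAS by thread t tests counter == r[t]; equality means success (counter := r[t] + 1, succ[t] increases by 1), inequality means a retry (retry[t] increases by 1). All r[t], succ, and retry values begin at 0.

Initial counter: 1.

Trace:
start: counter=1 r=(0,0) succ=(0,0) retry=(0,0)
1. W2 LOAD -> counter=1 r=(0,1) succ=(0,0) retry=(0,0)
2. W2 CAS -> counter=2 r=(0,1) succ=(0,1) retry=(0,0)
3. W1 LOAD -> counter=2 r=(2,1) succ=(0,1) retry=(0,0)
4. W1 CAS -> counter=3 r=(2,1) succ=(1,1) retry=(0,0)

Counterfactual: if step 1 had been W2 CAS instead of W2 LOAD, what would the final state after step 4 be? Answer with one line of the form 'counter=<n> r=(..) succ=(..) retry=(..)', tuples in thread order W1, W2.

(re-executing from step 1 with the substitution; state before step 1: counter=1 r=(0,0) succ=(0,0) retry=(0,0))
1. W2 CAS -> counter=1 r=(0,0) succ=(0,0) retry=(0,1)
2. W2 CAS -> counter=1 r=(0,0) succ=(0,0) retry=(0,2)
3. W1 LOAD -> counter=1 r=(1,0) succ=(0,0) retry=(0,2)
4. W1 CAS -> counter=2 r=(1,0) succ=(1,0) retry=(0,2)

counter=2 r=(1,0) succ=(1,0) retry=(0,2)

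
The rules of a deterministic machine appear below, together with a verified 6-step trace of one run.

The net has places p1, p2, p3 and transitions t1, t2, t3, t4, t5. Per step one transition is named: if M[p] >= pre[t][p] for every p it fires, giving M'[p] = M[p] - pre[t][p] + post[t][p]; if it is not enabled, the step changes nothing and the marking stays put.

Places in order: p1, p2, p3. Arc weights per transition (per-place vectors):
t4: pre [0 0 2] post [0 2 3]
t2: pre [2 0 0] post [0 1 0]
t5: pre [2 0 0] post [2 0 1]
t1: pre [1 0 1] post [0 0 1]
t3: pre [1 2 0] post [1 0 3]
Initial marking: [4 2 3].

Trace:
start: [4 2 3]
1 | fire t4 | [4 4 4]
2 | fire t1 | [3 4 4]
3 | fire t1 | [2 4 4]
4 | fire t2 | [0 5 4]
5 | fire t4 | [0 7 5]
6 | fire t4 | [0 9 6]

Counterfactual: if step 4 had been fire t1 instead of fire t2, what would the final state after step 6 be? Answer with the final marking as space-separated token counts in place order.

(re-executing from step 4 with the substitution; state before step 4: [2 4 4])
4 | fire t1 | [1 4 4]
5 | fire t4 | [1 6 5]
6 | fire t4 | [1 8 6]

1 8 6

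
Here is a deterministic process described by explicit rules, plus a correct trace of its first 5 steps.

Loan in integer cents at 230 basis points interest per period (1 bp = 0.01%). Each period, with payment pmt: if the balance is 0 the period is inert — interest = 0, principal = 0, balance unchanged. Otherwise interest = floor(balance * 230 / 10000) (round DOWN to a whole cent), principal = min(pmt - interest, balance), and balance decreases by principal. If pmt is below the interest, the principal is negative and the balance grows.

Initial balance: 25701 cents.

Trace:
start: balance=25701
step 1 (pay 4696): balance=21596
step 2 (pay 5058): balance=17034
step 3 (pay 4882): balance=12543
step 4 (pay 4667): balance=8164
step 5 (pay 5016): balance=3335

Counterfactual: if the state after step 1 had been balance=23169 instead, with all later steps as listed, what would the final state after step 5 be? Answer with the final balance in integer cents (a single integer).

5058

state after step 1 := balance=23169
step 2 (pay 5058): balance=18643
step 3 (pay 4882): balance=14189
step 4 (pay 4667): balance=9848
step 5 (pay 5016): balance=5058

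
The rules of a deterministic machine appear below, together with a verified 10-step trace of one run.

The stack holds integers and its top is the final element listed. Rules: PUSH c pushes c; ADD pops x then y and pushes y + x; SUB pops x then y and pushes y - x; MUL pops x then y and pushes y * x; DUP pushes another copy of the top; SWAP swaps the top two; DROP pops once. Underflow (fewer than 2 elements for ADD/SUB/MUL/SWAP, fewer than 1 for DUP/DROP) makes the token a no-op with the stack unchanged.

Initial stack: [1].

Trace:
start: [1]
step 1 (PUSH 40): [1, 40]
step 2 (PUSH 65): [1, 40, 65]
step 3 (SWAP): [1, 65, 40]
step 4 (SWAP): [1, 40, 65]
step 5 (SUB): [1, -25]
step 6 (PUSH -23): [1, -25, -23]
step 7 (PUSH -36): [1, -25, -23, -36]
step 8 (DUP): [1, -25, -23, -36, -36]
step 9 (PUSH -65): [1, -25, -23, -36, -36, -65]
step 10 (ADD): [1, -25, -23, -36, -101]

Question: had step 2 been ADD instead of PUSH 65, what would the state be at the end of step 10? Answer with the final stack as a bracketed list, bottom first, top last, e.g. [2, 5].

[41, -23, -36, -101]

(re-executing from step 2 with the substitution; state before step 2: [1, 40])
step 2 (ADD): [41]
step 3 (SWAP): [41]
step 4 (SWAP): [41]
step 5 (SUB): [41]
step 6 (PUSH -23): [41, -23]
step 7 (PUSH -36): [41, -23, -36]
step 8 (DUP): [41, -23, -36, -36]
step 9 (PUSH -65): [41, -23, -36, -36, -65]
step 10 (ADD): [41, -23, -36, -101]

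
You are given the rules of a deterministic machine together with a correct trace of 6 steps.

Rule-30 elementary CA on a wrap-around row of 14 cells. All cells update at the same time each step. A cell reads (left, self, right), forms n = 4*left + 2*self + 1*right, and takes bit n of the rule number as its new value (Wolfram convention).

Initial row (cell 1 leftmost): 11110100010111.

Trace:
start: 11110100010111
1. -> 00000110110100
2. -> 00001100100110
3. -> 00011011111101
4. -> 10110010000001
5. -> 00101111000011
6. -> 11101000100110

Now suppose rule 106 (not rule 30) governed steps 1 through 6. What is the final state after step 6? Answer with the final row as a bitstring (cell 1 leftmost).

10111111010011

(re-executing steps 1..6 under rule 106; state before step 1: 11110100010111)
1. -> 00011000101100
2. -> 00111001011100
3. -> 01101010110100
4. -> 11110101111000
5. -> 10011011001001
6. -> 10111111010011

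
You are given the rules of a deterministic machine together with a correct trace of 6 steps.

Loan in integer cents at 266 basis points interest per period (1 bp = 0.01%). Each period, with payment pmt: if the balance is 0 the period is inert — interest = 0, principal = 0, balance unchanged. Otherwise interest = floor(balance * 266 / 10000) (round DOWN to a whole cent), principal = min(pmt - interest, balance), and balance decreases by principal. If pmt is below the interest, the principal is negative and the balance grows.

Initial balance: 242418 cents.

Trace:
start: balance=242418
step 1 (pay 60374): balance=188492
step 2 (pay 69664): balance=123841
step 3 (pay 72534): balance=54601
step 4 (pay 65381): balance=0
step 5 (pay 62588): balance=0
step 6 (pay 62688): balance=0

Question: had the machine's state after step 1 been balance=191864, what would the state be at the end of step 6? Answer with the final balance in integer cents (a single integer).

0

state after step 1 := balance=191864
step 2 (pay 69664): balance=127303
step 3 (pay 72534): balance=58155
step 4 (pay 65381): balance=0
step 5 (pay 62588): balance=0
step 6 (pay 62688): balance=0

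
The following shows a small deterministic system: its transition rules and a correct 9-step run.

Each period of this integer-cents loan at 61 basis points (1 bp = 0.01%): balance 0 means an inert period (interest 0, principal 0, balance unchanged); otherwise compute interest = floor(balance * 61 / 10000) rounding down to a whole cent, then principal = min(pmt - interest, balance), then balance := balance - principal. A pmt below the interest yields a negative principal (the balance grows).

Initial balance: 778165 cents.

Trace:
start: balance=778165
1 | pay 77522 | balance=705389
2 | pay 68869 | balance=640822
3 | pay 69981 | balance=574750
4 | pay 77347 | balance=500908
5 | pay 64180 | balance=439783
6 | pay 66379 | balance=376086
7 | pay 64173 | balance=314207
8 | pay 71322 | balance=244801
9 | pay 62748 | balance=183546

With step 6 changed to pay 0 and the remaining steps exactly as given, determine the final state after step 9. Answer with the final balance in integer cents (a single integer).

(re-executing from step 6 with the substitution; state before step 6: balance=439783)
6 | pay 0 | balance=442465
7 | pay 64173 | balance=380991
8 | pay 71322 | balance=311993
9 | pay 62748 | balance=251148

251148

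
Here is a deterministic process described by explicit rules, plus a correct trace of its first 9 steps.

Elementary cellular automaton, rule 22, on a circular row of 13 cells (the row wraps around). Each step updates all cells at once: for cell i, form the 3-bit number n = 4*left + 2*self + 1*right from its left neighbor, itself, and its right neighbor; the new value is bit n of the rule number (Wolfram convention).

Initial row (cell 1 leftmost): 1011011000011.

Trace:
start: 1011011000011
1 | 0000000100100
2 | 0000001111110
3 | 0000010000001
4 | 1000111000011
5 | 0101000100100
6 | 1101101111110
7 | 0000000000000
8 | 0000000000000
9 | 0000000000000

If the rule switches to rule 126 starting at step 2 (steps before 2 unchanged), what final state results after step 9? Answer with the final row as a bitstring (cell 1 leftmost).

0000011111111

(re-executing steps 2..9 under rule 126; state before step 2: 0000000100100)
2 | 0000001111110
3 | 0000011000011
4 | 1000111100111
5 | 1101100111100
6 | 1111111100111
7 | 0000000111100
8 | 0000001100110
9 | 0000011111111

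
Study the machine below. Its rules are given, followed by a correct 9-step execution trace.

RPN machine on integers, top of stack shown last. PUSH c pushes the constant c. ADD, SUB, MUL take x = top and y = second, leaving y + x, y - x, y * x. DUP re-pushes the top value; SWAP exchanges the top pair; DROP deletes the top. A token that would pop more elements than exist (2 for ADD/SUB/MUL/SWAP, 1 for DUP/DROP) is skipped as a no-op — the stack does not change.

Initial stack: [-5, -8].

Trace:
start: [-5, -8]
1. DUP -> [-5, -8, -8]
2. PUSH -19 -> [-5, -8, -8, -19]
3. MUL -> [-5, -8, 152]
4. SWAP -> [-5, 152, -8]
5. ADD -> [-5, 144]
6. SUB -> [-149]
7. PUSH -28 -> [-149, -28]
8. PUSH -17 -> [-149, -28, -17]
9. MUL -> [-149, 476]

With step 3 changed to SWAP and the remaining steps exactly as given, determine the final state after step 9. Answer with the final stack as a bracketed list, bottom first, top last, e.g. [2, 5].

[-5, 19, 476]

(re-executing from step 3 with the substitution; state before step 3: [-5, -8, -8, -19])
3. SWAP -> [-5, -8, -19, -8]
4. SWAP -> [-5, -8, -8, -19]
5. ADD -> [-5, -8, -27]
6. SUB -> [-5, 19]
7. PUSH -28 -> [-5, 19, -28]
8. PUSH -17 -> [-5, 19, -28, -17]
9. MUL -> [-5, 19, 476]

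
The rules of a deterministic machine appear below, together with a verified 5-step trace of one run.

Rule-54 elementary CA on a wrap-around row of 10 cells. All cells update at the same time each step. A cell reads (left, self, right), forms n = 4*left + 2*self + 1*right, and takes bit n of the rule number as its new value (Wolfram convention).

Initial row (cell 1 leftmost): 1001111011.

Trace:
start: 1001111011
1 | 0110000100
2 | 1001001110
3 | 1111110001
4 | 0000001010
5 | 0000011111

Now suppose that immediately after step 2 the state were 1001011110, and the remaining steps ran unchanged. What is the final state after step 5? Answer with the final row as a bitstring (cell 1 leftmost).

0000111111

state after step 2 := 1001011110
3 | 1111100001
4 | 0000010010
5 | 0000111111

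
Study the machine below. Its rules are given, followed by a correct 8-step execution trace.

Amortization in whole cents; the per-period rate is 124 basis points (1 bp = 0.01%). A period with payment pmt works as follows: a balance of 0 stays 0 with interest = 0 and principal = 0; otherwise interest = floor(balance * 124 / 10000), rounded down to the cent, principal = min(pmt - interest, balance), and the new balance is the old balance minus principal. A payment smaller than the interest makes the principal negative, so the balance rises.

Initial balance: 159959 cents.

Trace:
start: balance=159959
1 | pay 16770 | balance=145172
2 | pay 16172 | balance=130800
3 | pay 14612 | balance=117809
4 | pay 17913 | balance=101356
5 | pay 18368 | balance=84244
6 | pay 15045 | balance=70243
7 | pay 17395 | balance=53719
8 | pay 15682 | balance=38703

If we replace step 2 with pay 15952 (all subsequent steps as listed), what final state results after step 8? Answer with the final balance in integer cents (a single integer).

(re-executing from step 2 with the substitution; state before step 2: balance=145172)
2 | pay 15952 | balance=131020
3 | pay 14612 | balance=118032
4 | pay 17913 | balance=101582
5 | pay 18368 | balance=84473
6 | pay 15045 | balance=70475
7 | pay 17395 | balance=53953
8 | pay 15682 | balance=38940

38940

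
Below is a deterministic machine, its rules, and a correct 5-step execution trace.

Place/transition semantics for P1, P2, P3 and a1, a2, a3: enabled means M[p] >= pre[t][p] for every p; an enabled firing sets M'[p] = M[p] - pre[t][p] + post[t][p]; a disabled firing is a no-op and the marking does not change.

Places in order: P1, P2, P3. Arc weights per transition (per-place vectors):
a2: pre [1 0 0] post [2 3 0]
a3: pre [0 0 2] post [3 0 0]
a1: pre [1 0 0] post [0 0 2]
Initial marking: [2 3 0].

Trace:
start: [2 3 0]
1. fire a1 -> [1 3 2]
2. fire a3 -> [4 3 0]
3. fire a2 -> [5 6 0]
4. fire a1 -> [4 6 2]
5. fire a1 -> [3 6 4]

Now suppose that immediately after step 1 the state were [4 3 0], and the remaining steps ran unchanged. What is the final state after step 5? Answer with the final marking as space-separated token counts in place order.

3 6 4

state after step 1 := [4 3 0]
2. fire a3 -> [4 3 0]
3. fire a2 -> [5 6 0]
4. fire a1 -> [4 6 2]
5. fire a1 -> [3 6 4]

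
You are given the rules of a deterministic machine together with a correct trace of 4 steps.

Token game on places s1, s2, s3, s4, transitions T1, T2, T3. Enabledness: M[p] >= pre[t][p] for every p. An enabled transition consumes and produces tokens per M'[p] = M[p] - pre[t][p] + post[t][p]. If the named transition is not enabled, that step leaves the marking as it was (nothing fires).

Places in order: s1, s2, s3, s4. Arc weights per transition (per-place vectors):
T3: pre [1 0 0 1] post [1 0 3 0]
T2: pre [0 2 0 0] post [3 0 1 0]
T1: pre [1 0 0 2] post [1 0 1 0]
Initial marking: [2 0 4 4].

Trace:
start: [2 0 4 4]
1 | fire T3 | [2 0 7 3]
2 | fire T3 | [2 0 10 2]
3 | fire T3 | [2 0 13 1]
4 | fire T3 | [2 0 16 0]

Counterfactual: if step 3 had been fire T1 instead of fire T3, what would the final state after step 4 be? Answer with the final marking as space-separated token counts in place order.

2 0 11 0

(re-executing from step 3 with the substitution; state before step 3: [2 0 10 2])
3 | fire T1 | [2 0 11 0]
4 | fire T3 | [2 0 11 0]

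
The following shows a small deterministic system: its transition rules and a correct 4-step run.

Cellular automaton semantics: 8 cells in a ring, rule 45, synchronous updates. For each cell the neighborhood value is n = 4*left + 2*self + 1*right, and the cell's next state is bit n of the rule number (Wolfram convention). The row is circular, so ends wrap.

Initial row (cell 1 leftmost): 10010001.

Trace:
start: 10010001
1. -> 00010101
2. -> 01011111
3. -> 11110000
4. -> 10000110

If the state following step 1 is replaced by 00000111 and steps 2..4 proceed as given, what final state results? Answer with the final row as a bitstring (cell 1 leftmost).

11001011

state after step 1 := 00000111
2. -> 01110100
3. -> 01001101
4. -> 11001011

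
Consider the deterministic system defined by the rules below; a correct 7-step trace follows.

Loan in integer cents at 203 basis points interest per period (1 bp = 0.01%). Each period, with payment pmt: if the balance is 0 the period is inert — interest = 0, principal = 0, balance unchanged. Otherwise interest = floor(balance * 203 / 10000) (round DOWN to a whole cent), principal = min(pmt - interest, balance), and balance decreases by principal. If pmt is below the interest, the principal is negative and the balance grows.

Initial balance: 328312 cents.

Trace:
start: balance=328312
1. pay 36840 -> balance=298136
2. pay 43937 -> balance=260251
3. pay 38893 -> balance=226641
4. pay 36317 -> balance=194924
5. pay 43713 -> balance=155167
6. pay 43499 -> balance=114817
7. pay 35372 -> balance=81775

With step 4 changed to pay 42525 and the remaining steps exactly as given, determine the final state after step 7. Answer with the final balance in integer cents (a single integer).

(re-executing from step 4 with the substitution; state before step 4: balance=226641)
4. pay 42525 -> balance=188716
5. pay 43713 -> balance=148833
6. pay 43499 -> balance=108355
7. pay 35372 -> balance=75182

75182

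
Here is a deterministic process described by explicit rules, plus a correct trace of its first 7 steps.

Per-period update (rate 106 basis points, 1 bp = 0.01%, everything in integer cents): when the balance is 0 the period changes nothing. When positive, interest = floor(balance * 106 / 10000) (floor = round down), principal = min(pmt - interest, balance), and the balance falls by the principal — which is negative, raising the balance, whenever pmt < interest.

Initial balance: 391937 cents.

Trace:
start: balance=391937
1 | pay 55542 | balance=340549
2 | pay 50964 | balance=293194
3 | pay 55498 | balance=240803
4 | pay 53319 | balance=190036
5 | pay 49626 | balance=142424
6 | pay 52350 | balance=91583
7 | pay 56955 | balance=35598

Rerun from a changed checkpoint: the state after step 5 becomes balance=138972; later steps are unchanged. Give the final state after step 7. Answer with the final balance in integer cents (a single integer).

32073

state after step 5 := balance=138972
6 | pay 52350 | balance=88095
7 | pay 56955 | balance=32073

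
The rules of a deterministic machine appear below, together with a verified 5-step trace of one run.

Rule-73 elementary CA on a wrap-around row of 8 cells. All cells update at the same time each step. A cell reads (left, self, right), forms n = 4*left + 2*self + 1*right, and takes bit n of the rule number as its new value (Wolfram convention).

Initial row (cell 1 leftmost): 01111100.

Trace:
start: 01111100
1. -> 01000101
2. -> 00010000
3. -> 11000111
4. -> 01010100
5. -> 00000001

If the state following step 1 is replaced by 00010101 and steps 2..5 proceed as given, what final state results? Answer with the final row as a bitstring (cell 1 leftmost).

state after step 1 := 00010101
2. -> 01000000
3. -> 00011111
4. -> 01010001
5. -> 00000100

00000100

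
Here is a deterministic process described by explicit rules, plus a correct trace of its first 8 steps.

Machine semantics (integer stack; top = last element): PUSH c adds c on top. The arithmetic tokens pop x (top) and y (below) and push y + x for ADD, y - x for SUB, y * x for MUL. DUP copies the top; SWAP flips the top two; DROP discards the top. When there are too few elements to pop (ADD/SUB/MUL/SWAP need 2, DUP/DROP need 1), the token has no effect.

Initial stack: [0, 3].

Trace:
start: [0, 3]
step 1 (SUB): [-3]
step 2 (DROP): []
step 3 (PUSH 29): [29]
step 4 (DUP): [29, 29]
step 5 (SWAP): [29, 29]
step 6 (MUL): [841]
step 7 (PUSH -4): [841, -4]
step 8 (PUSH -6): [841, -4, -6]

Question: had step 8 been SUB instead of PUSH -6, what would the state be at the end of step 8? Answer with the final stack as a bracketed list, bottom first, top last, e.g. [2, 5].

(re-executing from step 8 with the substitution; state before step 8: [841, -4])
step 8 (SUB): [845]

[845]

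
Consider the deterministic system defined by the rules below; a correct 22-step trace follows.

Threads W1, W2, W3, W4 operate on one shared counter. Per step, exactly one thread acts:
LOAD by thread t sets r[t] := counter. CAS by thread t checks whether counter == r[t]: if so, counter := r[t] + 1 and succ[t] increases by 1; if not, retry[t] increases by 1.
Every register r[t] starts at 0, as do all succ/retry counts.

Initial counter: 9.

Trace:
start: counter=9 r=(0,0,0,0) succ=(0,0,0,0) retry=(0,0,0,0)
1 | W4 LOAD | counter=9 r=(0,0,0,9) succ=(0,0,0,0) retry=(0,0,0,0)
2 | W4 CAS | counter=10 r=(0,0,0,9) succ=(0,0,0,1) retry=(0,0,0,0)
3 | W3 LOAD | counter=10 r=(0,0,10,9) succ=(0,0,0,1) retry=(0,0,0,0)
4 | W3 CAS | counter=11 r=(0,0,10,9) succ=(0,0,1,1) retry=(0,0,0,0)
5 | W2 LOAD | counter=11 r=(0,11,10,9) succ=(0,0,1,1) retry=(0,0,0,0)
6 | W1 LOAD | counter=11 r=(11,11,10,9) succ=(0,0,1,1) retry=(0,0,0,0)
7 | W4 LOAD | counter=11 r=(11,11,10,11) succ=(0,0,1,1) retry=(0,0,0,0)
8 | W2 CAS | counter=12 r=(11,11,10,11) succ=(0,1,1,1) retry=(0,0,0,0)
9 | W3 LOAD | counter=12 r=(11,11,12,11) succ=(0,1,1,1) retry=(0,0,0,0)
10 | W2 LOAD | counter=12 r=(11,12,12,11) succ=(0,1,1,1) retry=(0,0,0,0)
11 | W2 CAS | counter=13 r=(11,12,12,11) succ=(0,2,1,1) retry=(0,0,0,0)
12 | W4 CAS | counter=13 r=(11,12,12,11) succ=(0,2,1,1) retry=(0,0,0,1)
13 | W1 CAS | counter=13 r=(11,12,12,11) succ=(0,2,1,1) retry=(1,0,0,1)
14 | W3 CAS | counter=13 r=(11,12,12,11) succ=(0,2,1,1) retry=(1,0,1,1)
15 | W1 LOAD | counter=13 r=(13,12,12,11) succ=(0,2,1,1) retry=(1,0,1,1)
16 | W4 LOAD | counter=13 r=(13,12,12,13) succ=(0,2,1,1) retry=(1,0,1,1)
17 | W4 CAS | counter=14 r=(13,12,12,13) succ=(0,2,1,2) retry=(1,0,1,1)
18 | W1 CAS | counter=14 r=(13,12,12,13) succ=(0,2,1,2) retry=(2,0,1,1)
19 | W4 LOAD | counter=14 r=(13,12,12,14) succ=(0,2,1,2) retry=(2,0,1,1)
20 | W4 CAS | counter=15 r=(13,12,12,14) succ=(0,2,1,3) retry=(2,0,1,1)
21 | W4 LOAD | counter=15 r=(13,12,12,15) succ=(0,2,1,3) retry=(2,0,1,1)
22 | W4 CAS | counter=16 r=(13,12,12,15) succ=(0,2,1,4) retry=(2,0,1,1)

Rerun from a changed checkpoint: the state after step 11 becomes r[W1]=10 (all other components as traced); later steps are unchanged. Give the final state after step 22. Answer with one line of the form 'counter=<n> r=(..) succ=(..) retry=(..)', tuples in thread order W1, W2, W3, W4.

state after step 11 := counter=13 r=(10,12,12,11) succ=(0,2,1,1) retry=(0,0,0,0)
12 | W4 CAS | counter=13 r=(10,12,12,11) succ=(0,2,1,1) retry=(0,0,0,1)
13 | W1 CAS | counter=13 r=(10,12,12,11) succ=(0,2,1,1) retry=(1,0,0,1)
14 | W3 CAS | counter=13 r=(10,12,12,11) succ=(0,2,1,1) retry=(1,0,1,1)
15 | W1 LOAD | counter=13 r=(13,12,12,11) succ=(0,2,1,1) retry=(1,0,1,1)
16 | W4 LOAD | counter=13 r=(13,12,12,13) succ=(0,2,1,1) retry=(1,0,1,1)
17 | W4 CAS | counter=14 r=(13,12,12,13) succ=(0,2,1,2) retry=(1,0,1,1)
18 | W1 CAS | counter=14 r=(13,12,12,13) succ=(0,2,1,2) retry=(2,0,1,1)
19 | W4 LOAD | counter=14 r=(13,12,12,14) succ=(0,2,1,2) retry=(2,0,1,1)
20 | W4 CAS | counter=15 r=(13,12,12,14) succ=(0,2,1,3) retry=(2,0,1,1)
21 | W4 LOAD | counter=15 r=(13,12,12,15) succ=(0,2,1,3) retry=(2,0,1,1)
22 | W4 CAS | counter=16 r=(13,12,12,15) succ=(0,2,1,4) retry=(2,0,1,1)

counter=16 r=(13,12,12,15) succ=(0,2,1,4) retry=(2,0,1,1)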